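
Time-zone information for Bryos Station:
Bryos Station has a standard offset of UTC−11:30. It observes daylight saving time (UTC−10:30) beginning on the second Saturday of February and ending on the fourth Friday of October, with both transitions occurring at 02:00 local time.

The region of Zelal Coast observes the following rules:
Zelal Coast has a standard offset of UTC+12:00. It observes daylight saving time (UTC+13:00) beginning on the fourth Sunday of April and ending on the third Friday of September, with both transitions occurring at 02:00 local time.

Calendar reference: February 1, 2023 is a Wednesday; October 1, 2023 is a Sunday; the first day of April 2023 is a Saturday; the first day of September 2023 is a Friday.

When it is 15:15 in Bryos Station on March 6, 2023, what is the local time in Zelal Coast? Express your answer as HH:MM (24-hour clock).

1 February 2023 is a Wednesday, so the first Saturday is February 4 and the second is February 11.
1 October 2023 is a Sunday, so the first Friday is October 6 and the fourth is October 27.
March 6, 2023 falls between 11 February and 27 October, so daylight saving is in effect and Bryos Station is at UTC−10:30.
15:15 Bryos Station + 10h30m = 01:45 UTC (rolling into the next day, 7 March 2023).
1 April 2023 is a Saturday, so the first Sunday is April 2 and the fourth is April 23.
1 September 2023 is a Friday, so the first Friday is September 1 and the third is September 15.
At the standard offset (UTC+12:00), 01:45 UTC + 12h = 13:45 Zelal Coast standard time.
The standard-time date in Zelal Coast, March 7, 2023, does not fall between 23 April and 15 September, so daylight saving is not in effect and Zelal Coast is at UTC+12:00.
01:45 UTC + 12h = 13:45 Zelal Coast.

13:45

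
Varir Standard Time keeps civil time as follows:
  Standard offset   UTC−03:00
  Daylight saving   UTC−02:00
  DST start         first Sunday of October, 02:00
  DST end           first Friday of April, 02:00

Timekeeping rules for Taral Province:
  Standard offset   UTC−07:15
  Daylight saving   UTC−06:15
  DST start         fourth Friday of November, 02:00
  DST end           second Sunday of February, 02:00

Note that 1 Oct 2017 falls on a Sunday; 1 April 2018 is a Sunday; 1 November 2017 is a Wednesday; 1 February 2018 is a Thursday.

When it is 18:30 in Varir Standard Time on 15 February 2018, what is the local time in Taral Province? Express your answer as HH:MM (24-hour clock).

1 October 2017 is a Sunday, so the first Sunday is October 1.
1 April 2018 is a Sunday, so the first Friday is April 6.
15 February 2018 falls between 1 October 2017 and 6 April 2018, so daylight saving is in effect and Varir Standard Time is at UTC−02:00.
18:30 Varir Standard Time + 2h = 20:30 UTC.
1 November 2017 is a Wednesday, so the first Friday is November 3 and the fourth is November 24.
1 February 2018 is a Thursday, so the first Sunday is February 4 and the second is February 11.
At the standard offset (UTC−07:15), 20:30 UTC − 7h15m = 13:15 Taral Province standard time.
The standard-time date in Taral Province, 15 February 2018, is outside the daylight-saving period (24 November 2017 – 11 February 2018), so Taral Province is on standard time, UTC−07:15.
20:30 UTC − 7h15m = 13:15 Taral Province.

13:15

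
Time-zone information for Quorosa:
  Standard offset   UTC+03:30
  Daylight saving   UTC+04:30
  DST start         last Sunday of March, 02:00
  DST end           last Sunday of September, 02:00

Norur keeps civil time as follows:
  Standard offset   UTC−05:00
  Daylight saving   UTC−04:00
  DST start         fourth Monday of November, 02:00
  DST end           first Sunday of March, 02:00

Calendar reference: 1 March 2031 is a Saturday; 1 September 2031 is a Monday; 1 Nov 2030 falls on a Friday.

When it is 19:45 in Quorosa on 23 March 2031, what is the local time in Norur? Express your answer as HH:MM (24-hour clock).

11:15

1 March 2031 is a Saturday, so Sundays fall on 2, 9, 16, 23, 30; the last is March 30.
1 September 2031 is a Monday, so Sundays fall on 7, 14, 21, 28; the last is September 28.
23 March 2031 does not fall between 30 March and 28 September, so daylight saving is not in effect and Quorosa is at UTC+03:30.
19:45 Quorosa − 3h30m = 16:15 UTC.
1 November 2030 is a Friday, so the first Monday is November 4 and the fourth is November 25.
1 March 2031 is a Saturday, so the first Sunday is March 2.
At the standard offset (UTC−05:00), 16:15 UTC − 5h = 11:15 Norur standard time.
The standard-time date in Norur, 23 March 2031, is outside the daylight-saving period (25 November 2030 – 2 March 2031), so Norur is on standard time, UTC−05:00.
16:15 UTC − 5h = 11:15 Norur.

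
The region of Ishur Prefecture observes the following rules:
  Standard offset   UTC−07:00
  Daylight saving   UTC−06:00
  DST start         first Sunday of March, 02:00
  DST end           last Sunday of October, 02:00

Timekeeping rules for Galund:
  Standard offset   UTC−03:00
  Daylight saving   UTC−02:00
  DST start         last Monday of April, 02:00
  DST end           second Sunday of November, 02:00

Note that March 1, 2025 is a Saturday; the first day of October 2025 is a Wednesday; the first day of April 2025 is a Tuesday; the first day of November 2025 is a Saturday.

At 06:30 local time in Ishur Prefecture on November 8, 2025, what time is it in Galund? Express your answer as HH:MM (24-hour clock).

1 March 2025 is a Saturday, so the first Sunday is March 2.
1 October 2025 is a Wednesday, so Sundays fall on 5, 12, 19, 26; the last is October 26.
Daylight saving runs 2 March – 26 October; November 8, 2025 is outside that window, so Ishur Prefecture is on standard time at UTC−07:00.
06:30 Ishur Prefecture + 7h = 13:30 UTC.
1 April 2025 is a Tuesday, so Mondays fall on 7, 14, 21, 28; the last is April 28.
1 November 2025 is a Saturday, so the first Sunday is November 2 and the second is November 9.
At the standard offset (UTC−03:00), 13:30 UTC − 3h = 10:30 Galund standard time.
Daylight saving runs 28 April – 9 November; the standard-time date in Galund, November 8, 2025, is inside that window, so Galund is at UTC−02:00.
13:30 UTC − 2h = 11:30 Galund.

11:30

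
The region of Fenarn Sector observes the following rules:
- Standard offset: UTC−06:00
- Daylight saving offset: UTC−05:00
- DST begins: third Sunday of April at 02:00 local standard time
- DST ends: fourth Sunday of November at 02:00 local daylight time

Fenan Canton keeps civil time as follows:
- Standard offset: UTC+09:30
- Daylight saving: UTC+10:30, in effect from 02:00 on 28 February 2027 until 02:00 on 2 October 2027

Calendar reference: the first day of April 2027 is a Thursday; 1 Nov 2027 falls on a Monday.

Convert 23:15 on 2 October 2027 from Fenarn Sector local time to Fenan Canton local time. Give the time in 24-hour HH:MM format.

1 April 2027 is a Thursday, so the first Sunday is April 4 and the third is April 18.
1 November 2027 is a Monday, so the first Sunday is November 7 and the fourth is November 28.
Daylight saving runs 18 April – 28 November; 2 October 2027 is inside that window, so Fenarn Sector is at UTC−05:00.
23:15 Fenarn Sector + 5h = 04:15 UTC (rolling into the next day, 3 October 2027).
At the standard offset (UTC+09:30), 04:15 UTC + 9h30m = 13:45 Fenan Canton standard time.
Daylight saving runs 28 February – 2 October; the standard-time date in Fenan Canton, 3 October 2027, is outside that window, so Fenan Canton is on standard time at UTC+09:30.
04:15 UTC + 9h30m = 13:45 Fenan Canton.

13:45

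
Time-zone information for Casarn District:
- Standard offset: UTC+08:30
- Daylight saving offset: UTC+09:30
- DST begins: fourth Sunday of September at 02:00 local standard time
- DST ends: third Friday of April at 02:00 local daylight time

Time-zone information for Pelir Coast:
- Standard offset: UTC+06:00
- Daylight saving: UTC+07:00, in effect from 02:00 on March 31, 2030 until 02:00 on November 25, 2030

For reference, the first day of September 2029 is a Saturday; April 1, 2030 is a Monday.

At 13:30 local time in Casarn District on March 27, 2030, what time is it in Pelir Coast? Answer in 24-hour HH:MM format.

1 September 2029 is a Saturday, so the first Sunday is September 2 and the fourth is September 23.
1 April 2030 is a Monday, so the first Friday is April 5 and the third is April 19.
March 27, 2030 lies within the daylight-saving period (23 September 2029 – 19 April 2030), so Casarn District is on daylight time, UTC+09:30.
13:30 Casarn District − 9h30m = 04:00 UTC.
At the standard offset (UTC+06:00), 04:00 UTC + 6h = 10:00 Pelir Coast standard time.
The standard-time date in Pelir Coast, March 27, 2030, is outside the daylight-saving period (31 March – 25 November), so Pelir Coast is on standard time, UTC+06:00.
04:00 UTC + 6h = 10:00 Pelir Coast.

10:00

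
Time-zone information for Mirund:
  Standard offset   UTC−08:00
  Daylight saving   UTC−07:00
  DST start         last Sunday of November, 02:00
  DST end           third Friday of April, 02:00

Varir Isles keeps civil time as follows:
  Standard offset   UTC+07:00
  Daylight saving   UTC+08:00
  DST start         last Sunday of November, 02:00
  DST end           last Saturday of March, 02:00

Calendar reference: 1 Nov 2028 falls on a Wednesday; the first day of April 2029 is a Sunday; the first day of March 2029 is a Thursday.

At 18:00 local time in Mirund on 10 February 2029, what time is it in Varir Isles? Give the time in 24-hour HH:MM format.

1 November 2028 is a Wednesday, so Sundays fall on 5, 12, 19, 26; the last is November 26.
1 April 2029 is a Sunday, so the first Friday is April 6 and the third is April 20.
10 February 2029 lies within the daylight-saving period (26 November 2028 – 20 April 2029), so Mirund is on daylight time, UTC−07:00.
18:00 Mirund + 7h = 01:00 UTC (rolling into the next day, 11 February 2029).
1 November 2028 is a Wednesday, so Sundays fall on 5, 12, 19, 26; the last is November 26.
1 March 2029 is a Thursday, so Saturdays fall on 3, 10, 17, 24, 31; the last is March 31.
At the standard offset (UTC+07:00), 01:00 UTC + 7h = 08:00 Varir Isles standard time.
Daylight saving runs 26 November 2028 – 31 March 2029; the standard-time date in Varir Isles, 11 February 2029, is inside that window, so Varir Isles is at UTC+08:00.
01:00 UTC + 8h = 09:00 Varir Isles.

09:00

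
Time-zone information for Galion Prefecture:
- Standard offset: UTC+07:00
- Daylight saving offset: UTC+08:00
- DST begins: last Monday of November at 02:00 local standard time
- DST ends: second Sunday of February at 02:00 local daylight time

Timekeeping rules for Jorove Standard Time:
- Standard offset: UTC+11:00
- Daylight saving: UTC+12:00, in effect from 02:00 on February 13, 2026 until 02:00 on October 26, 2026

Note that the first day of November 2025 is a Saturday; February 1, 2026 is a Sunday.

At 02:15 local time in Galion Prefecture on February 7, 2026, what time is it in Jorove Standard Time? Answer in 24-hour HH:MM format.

1 November 2025 is a Saturday, so Mondays fall on 3, 10, 17, 24; the last is November 24.
1 February 2026 is a Sunday, so the first Sunday is February 1 and the second is February 8.
Daylight saving runs 24 November 2025 – 8 February 2026; February 7, 2026 is inside that window, so Galion Prefecture is at UTC+08:00.
02:15 Galion Prefecture − 8h = 18:15 UTC (rolling into the previous day, 6 February 2026).
At the standard offset (UTC+11:00), 18:15 UTC + 11h = 05:15 Jorove Standard Time standard time (rolling into the next day, 7 February 2026).
The standard-time date in Jorove Standard Time, February 7, 2026, is outside the daylight-saving period (13 February – 26 October), so Jorove Standard Time is on standard time, UTC+11:00.
18:15 UTC + 11h = 05:15 Jorove Standard Time (rolling into the next day, 7 February 2026).

05:15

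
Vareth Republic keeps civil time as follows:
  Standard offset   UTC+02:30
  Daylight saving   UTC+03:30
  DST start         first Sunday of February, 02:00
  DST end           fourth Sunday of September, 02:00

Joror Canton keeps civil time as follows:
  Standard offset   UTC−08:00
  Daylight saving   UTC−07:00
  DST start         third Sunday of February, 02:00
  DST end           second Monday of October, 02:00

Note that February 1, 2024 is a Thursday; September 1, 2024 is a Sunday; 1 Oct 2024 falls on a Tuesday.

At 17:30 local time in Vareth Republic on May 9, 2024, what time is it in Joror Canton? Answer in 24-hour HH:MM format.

07:00

1 February 2024 is a Thursday, so the first Sunday is February 4.
1 September 2024 is a Sunday, so the first Sunday is September 1 and the fourth is September 22.
May 9, 2024 lies within the daylight-saving period (4 February – 22 September), so Vareth Republic is on daylight time, UTC+03:30.
17:30 Vareth Republic − 3h30m = 14:00 UTC.
1 February 2024 is a Thursday, so the first Sunday is February 4 and the third is February 18.
1 October 2024 is a Tuesday, so the first Monday is October 7 and the second is October 14.
At the standard offset (UTC−08:00), 14:00 UTC − 8h = 06:00 Joror Canton standard time.
The standard-time date in Joror Canton, May 9, 2024, falls between 18 February and 14 October, so daylight saving is in effect and Joror Canton is at UTC−07:00.
14:00 UTC − 7h = 07:00 Joror Canton.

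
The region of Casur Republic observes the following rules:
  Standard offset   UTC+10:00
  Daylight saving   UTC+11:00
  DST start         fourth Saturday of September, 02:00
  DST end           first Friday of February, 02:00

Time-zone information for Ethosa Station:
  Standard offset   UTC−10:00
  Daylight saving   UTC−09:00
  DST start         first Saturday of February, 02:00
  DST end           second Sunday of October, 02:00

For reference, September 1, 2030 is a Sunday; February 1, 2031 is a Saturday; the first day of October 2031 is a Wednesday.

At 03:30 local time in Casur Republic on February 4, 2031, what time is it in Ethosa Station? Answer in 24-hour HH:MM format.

07:30

1 September 2030 is a Sunday, so the first Saturday is September 7 and the fourth is September 28.
1 February 2031 is a Saturday, so the first Friday is February 7.
Daylight saving runs 28 September 2030 – 7 February 2031; February 4, 2031 is inside that window, so Casur Republic is at UTC+11:00.
03:30 Casur Republic − 11h = 16:30 UTC (rolling into the previous day, 3 February 2031).
1 February 2031 is a Saturday, so the first Saturday is February 1.
1 October 2031 is a Wednesday, so the first Sunday is October 5 and the second is October 12.
At the standard offset (UTC−10:00), 16:30 UTC − 10h = 06:30 Ethosa Station standard time.
The standard-time date in Ethosa Station, February 3, 2031, lies within the daylight-saving period (1 February – 12 October), so Ethosa Station is on daylight time, UTC−09:00.
16:30 UTC − 9h = 07:30 Ethosa Station.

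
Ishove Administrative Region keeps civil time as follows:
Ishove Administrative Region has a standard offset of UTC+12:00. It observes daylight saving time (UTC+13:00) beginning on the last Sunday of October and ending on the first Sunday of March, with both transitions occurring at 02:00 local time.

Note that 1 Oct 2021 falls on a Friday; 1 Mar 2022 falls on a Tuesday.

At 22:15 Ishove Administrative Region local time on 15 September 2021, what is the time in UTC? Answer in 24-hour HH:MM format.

1 October 2021 is a Friday, so Sundays fall on 3, 10, 17, 24, 31; the last is October 31.
1 March 2022 is a Tuesday, so the first Sunday is March 6.
15 September 2021 is outside the daylight-saving period (31 October 2021 – 6 March 2022), so Ishove Administrative Region is on standard time, UTC+12:00.
22:15 local − 12h = 10:15 UTC.

10:15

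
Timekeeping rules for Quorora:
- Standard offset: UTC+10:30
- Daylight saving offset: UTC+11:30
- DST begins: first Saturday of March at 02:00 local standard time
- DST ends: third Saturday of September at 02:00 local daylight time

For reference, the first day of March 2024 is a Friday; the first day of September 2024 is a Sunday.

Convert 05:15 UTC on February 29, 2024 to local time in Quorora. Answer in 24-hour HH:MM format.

1 March 2024 is a Friday, so the first Saturday is March 2.
1 September 2024 is a Sunday, so the first Saturday is September 7 and the third is September 21.
At the standard offset (UTC+10:30), 05:15 UTC + 10h30m = 15:45 Quorora standard time.
The standard-time date in Quorora, February 29, 2024, is outside the daylight-saving period (2 March – 21 September), so Quorora is on standard time, UTC+10:30.
05:15 UTC + 10h30m = 15:45 local.

15:45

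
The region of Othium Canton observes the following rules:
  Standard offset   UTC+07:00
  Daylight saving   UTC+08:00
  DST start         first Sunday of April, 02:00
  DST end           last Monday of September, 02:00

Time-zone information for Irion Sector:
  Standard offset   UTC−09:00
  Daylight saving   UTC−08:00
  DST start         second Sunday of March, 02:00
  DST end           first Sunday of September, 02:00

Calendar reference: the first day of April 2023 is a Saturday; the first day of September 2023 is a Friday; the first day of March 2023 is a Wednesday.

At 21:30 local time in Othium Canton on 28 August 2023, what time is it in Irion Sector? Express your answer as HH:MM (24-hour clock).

1 April 2023 is a Saturday, so the first Sunday is April 2.
1 September 2023 is a Friday, so Mondays fall on 4, 11, 18, 25; the last is September 25.
28 August 2023 lies within the daylight-saving period (2 April – 25 September), so Othium Canton is on daylight time, UTC+08:00.
21:30 Othium Canton − 8h = 13:30 UTC.
1 March 2023 is a Wednesday, so the first Sunday is March 5 and the second is March 12.
1 September 2023 is a Friday, so the first Sunday is September 3.
At the standard offset (UTC−09:00), 13:30 UTC − 9h = 04:30 Irion Sector standard time.
The standard-time date in Irion Sector, 28 August 2023, lies within the daylight-saving period (12 March – 3 September), so Irion Sector is on daylight time, UTC−08:00.
13:30 UTC − 8h = 05:30 Irion Sector.

05:30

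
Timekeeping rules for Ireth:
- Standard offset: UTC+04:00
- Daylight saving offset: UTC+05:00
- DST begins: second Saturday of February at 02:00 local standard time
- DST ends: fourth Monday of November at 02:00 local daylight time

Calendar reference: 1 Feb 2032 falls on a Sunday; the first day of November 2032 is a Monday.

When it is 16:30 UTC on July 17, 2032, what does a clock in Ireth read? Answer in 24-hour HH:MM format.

21:30

1 February 2032 is a Sunday, so the first Saturday is February 7 and the second is February 14.
1 November 2032 is a Monday, so the first Monday is November 1 and the fourth is November 22.
At the standard offset (UTC+04:00), 16:30 UTC + 4h = 20:30 Ireth standard time.
The standard-time date in Ireth, July 17, 2032, lies within the daylight-saving period (14 February – 22 November), so Ireth is on daylight time, UTC+05:00.
16:30 UTC + 5h = 21:30 local.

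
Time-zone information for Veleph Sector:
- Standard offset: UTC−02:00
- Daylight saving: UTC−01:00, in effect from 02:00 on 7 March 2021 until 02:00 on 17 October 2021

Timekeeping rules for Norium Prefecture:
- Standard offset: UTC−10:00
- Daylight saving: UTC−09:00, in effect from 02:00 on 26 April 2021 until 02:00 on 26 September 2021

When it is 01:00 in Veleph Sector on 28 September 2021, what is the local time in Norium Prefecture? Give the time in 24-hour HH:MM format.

Daylight saving runs 7 March – 17 October; 28 September 2021 is inside that window, so Veleph Sector is at UTC−01:00.
01:00 Veleph Sector + 1h = 02:00 UTC.
At the standard offset (UTC−10:00), 02:00 UTC − 10h = 16:00 Norium Prefecture standard time (rolling into the previous day, 27 September 2021).
The standard-time date in Norium Prefecture, 27 September 2021, is outside the daylight-saving period (26 April – 26 September), so Norium Prefecture is on standard time, UTC−10:00.
02:00 UTC − 10h = 16:00 Norium Prefecture (rolling into the previous day, 27 September 2021).

16:00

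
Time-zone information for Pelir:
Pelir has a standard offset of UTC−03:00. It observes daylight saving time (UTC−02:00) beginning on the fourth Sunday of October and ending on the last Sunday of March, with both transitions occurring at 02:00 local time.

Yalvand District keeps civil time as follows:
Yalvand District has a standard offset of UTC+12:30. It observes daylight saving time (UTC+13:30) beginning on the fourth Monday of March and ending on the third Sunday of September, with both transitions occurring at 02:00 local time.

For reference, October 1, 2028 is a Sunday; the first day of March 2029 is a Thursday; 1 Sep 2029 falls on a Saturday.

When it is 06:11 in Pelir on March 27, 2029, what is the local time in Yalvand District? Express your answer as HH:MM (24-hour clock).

1 October 2028 is a Sunday, so the first Sunday is October 1 and the fourth is October 22.
1 March 2029 is a Thursday, so Sundays fall on 4, 11, 18, 25; the last is March 25.
March 27, 2029 does not fall between 22 October 2028 and 25 March 2029, so daylight saving is not in effect and Pelir is at UTC−03:00.
06:11 Pelir + 3h = 09:11 UTC.
1 March 2029 is a Thursday, so the first Monday is March 5 and the fourth is March 26.
1 September 2029 is a Saturday, so the first Sunday is September 2 and the third is September 16.
At the standard offset (UTC+12:30), 09:11 UTC + 12h30m = 21:41 Yalvand District standard time.
Daylight saving runs 26 March – 16 September; the standard-time date in Yalvand District, March 27, 2029, is inside that window, so Yalvand District is at UTC+13:30.
09:11 UTC + 13h30m = 22:41 Yalvand District.

22:41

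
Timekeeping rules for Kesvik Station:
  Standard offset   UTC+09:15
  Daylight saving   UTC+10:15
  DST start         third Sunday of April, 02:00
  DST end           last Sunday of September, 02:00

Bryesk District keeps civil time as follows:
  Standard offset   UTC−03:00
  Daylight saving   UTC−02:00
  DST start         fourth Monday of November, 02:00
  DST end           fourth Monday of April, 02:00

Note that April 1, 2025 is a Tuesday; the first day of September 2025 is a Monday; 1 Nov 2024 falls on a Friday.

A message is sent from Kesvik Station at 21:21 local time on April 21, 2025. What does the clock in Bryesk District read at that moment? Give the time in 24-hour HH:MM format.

1 April 2025 is a Tuesday, so the first Sunday is April 6 and the third is April 20.
1 September 2025 is a Monday, so Sundays fall on 7, 14, 21, 28; the last is September 28.
Daylight saving runs 20 April – 28 September; April 21, 2025 is inside that window, so Kesvik Station is at UTC+10:15.
21:21 Kesvik Station − 10h15m = 11:06 UTC.
1 November 2024 is a Friday, so the first Monday is November 4 and the fourth is November 25.
1 April 2025 is a Tuesday, so the first Monday is April 7 and the fourth is April 28.
At the standard offset (UTC−03:00), 11:06 UTC − 3h = 08:06 Bryesk District standard time.
Daylight saving runs 25 November 2024 – 28 April 2025; the standard-time date in Bryesk District, April 21, 2025, is inside that window, so Bryesk District is at UTC−02:00.
11:06 UTC − 2h = 09:06 Bryesk District.

09:06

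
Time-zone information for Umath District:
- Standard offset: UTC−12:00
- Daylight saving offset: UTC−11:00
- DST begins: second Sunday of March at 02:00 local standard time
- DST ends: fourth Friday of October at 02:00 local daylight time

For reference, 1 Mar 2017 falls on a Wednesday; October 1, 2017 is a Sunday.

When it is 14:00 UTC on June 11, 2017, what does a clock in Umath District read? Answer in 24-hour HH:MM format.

1 March 2017 is a Wednesday, so the first Sunday is March 5 and the second is March 12.
1 October 2017 is a Sunday, so the first Friday is October 6 and the fourth is October 27.
At the standard offset (UTC−12:00), 14:00 UTC − 12h = 02:00 Umath District standard time.
Daylight saving runs 12 March – 27 October; the standard-time date in Umath District, June 11, 2017, is inside that window, so Umath District is at UTC−11:00.
14:00 UTC − 11h = 03:00 local.

03:00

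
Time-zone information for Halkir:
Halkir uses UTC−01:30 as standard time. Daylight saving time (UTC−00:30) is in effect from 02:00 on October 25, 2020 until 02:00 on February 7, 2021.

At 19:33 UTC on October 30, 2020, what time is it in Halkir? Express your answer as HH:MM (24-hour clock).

19:03

At the standard offset (UTC−01:30), 19:33 UTC − 1h30m = 18:03 Halkir standard time.
The standard-time date in Halkir, October 30, 2020, lies within the daylight-saving period (25 October 2020 – 7 February 2021), so Halkir is on daylight time, UTC−00:30.
19:33 UTC − 0h30m = 19:03 local.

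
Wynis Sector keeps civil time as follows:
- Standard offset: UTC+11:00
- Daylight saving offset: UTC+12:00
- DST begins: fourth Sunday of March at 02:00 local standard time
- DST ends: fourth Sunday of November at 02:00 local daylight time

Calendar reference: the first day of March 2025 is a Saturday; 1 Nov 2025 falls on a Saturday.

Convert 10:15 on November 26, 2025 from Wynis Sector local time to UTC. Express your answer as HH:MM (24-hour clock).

1 March 2025 is a Saturday, so the first Sunday is March 2 and the fourth is March 23.
1 November 2025 is a Saturday, so the first Sunday is November 2 and the fourth is November 23.
Daylight saving runs 23 March – 23 November; November 26, 2025 is outside that window, so Wynis Sector is on standard time at UTC+11:00.
10:15 local − 11h = 23:15 UTC (rolling into the previous day, 25 November 2025).

23:15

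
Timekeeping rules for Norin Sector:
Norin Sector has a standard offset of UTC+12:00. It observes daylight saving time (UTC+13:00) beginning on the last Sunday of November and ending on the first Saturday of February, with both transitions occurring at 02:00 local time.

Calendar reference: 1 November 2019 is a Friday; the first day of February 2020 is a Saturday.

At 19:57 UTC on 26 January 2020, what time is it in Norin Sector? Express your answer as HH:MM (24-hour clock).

08:57

1 November 2019 is a Friday, so Sundays fall on 3, 10, 17, 24; the last is November 24.
1 February 2020 is a Saturday, so the first Saturday is February 1.
At the standard offset (UTC+12:00), 19:57 UTC + 12h = 07:57 Norin Sector standard time (rolling into the next day, 27 January 2020).
Daylight saving runs 24 November 2019 – 1 February 2020; the standard-time date in Norin Sector, 27 January 2020, is inside that window, so Norin Sector is at UTC+13:00.
19:57 UTC + 13h = 08:57 local (rolling into the next day, 27 January 2020).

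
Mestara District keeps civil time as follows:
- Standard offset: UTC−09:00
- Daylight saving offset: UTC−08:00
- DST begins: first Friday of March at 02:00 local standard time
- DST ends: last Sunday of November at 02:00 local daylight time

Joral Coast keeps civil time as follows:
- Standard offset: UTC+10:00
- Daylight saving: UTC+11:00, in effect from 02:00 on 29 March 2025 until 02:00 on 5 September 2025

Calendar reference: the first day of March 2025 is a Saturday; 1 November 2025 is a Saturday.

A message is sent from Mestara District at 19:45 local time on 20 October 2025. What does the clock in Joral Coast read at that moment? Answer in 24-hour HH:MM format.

13:45

1 March 2025 is a Saturday, so the first Friday is March 7.
1 November 2025 is a Saturday, so Sundays fall on 2, 9, 16, 23, 30; the last is November 30.
20 October 2025 falls between 7 March and 30 November, so daylight saving is in effect and Mestara District is at UTC−08:00.
19:45 Mestara District + 8h = 03:45 UTC (rolling into the next day, 21 October 2025).
At the standard offset (UTC+10:00), 03:45 UTC + 10h = 13:45 Joral Coast standard time.
Daylight saving runs 29 March – 5 September; the standard-time date in Joral Coast, 21 October 2025, is outside that window, so Joral Coast is on standard time at UTC+10:00.
03:45 UTC + 10h = 13:45 Joral Coast.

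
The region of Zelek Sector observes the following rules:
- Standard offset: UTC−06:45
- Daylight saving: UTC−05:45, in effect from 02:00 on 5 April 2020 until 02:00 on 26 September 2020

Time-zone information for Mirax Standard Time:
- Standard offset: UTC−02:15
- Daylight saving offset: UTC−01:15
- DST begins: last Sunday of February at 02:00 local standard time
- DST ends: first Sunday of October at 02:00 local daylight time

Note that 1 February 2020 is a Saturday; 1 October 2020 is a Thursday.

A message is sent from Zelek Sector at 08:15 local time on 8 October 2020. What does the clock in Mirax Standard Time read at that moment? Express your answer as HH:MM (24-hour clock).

12:45

8 October 2020 does not fall between 5 April and 26 September, so daylight saving is not in effect and Zelek Sector is at UTC−06:45.
08:15 Zelek Sector + 6h45m = 15:00 UTC.
1 February 2020 is a Saturday, so Sundays fall on 2, 9, 16, 23; the last is February 23.
1 October 2020 is a Thursday, so the first Sunday is October 4.
At the standard offset (UTC−02:15), 15:00 UTC − 2h15m = 12:45 Mirax Standard Time standard time.
The standard-time date in Mirax Standard Time, 8 October 2020, is outside the daylight-saving period (23 February – 4 October), so Mirax Standard Time is on standard time, UTC−02:15.
15:00 UTC − 2h15m = 12:45 Mirax Standard Time.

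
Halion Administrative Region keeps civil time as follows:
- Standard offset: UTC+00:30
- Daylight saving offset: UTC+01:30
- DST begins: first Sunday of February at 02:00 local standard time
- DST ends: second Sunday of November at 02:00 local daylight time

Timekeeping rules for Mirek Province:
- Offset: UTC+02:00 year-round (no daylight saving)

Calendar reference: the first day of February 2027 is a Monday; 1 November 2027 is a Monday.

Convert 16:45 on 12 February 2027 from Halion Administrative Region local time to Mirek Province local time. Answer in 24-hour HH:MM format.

17:15

1 February 2027 is a Monday, so the first Sunday is February 7.
1 November 2027 is a Monday, so the first Sunday is November 7 and the second is November 14.
Daylight saving runs 7 February – 14 November; 12 February 2027 is inside that window, so Halion Administrative Region is at UTC+01:30.
16:45 Halion Administrative Region − 1h30m = 15:15 UTC.
Mirek Province has no daylight saving, so its offset is UTC+02:00 year-round.
15:15 UTC + 2h = 17:15 Mirek Province.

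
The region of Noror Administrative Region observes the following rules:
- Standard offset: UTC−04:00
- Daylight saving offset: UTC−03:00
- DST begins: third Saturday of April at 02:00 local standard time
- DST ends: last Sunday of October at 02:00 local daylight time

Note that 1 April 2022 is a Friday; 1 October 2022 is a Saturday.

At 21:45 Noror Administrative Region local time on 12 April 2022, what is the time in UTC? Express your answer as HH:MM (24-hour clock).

01:45

1 April 2022 is a Friday, so the first Saturday is April 2 and the third is April 16.
1 October 2022 is a Saturday, so Sundays fall on 2, 9, 16, 23, 30; the last is October 30.
12 April 2022 does not fall between 16 April and 30 October, so daylight saving is not in effect and Noror Administrative Region is at UTC−04:00.
21:45 local + 4h = 01:45 UTC (rolling into the next day, 13 April 2022).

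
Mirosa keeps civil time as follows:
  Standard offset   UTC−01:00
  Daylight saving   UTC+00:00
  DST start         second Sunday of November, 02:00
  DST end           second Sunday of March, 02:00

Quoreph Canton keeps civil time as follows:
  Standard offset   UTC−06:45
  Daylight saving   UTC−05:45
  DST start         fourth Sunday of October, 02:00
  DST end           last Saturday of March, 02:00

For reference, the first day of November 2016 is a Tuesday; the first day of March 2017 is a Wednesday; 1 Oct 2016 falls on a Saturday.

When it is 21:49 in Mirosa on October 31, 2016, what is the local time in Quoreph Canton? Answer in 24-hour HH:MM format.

17:04

1 November 2016 is a Tuesday, so the first Sunday is November 6 and the second is November 13.
1 March 2017 is a Wednesday, so the first Sunday is March 5 and the second is March 12.
Daylight saving runs 13 November 2016 – 12 March 2017; October 31, 2016 is outside that window, so Mirosa is on standard time at UTC−01:00.
21:49 Mirosa + 1h = 22:49 UTC.
1 October 2016 is a Saturday, so the first Sunday is October 2 and the fourth is October 23.
1 March 2017 is a Wednesday, so Saturdays fall on 4, 11, 18, 25; the last is March 25.
At the standard offset (UTC−06:45), 22:49 UTC − 6h45m = 16:04 Quoreph Canton standard time.
The standard-time date in Quoreph Canton, October 31, 2016, falls between 23 October 2016 and 25 March 2017, so daylight saving is in effect and Quoreph Canton is at UTC−05:45.
22:49 UTC − 5h45m = 17:04 Quoreph Canton.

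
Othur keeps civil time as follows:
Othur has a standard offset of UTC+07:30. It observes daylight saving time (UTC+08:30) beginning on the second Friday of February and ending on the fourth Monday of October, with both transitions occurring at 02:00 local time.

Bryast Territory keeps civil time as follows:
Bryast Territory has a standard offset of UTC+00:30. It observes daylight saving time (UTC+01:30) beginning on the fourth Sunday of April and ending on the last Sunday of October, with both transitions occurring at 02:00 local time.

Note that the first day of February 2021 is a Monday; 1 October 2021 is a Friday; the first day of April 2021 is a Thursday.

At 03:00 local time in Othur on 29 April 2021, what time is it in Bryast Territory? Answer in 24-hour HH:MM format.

1 February 2021 is a Monday, so the first Friday is February 5 and the second is February 12.
1 October 2021 is a Friday, so the first Monday is October 4 and the fourth is October 25.
29 April 2021 lies within the daylight-saving period (12 February – 25 October), so Othur is on daylight time, UTC+08:30.
03:00 Othur − 8h30m = 18:30 UTC (rolling into the previous day, 28 April 2021).
1 April 2021 is a Thursday, so the first Sunday is April 4 and the fourth is April 25.
1 October 2021 is a Friday, so Sundays fall on 3, 10, 17, 24, 31; the last is October 31.
At the standard offset (UTC+00:30), 18:30 UTC + 0h30m = 19:00 Bryast Territory standard time.
The standard-time date in Bryast Territory, 28 April 2021, lies within the daylight-saving period (25 April – 31 October), so Bryast Territory is on daylight time, UTC+01:30.
18:30 UTC + 1h30m = 20:00 Bryast Territory.

20:00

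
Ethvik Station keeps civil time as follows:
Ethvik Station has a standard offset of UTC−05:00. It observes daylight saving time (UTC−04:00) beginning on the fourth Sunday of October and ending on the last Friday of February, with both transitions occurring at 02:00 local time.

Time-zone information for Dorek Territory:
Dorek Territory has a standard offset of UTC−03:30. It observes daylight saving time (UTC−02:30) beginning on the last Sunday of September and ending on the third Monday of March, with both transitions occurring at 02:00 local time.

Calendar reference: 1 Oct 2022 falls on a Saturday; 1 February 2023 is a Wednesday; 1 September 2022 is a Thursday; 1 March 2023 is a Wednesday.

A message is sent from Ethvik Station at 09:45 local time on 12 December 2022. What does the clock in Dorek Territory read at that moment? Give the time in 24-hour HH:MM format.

1 October 2022 is a Saturday, so the first Sunday is October 2 and the fourth is October 23.
1 February 2023 is a Wednesday, so Fridays fall on 3, 10, 17, 24; the last is February 24.
12 December 2022 lies within the daylight-saving period (23 October 2022 – 24 February 2023), so Ethvik Station is on daylight time, UTC−04:00.
09:45 Ethvik Station + 4h = 13:45 UTC.
1 September 2022 is a Thursday, so Sundays fall on 4, 11, 18, 25; the last is September 25.
1 March 2023 is a Wednesday, so the first Monday is March 6 and the third is March 20.
At the standard offset (UTC−03:30), 13:45 UTC − 3h30m = 10:15 Dorek Territory standard time.
The standard-time date in Dorek Territory, 12 December 2022, falls between 25 September 2022 and 20 March 2023, so daylight saving is in effect and Dorek Territory is at UTC−02:30.
13:45 UTC − 2h30m = 11:15 Dorek Territory.

11:15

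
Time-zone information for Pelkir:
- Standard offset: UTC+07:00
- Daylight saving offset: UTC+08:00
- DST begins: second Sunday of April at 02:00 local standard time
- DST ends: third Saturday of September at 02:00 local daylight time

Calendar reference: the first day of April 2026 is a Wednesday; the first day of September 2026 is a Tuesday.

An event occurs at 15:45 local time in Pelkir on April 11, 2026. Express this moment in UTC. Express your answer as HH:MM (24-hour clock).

1 April 2026 is a Wednesday, so the first Sunday is April 5 and the second is April 12.
1 September 2026 is a Tuesday, so the first Saturday is September 5 and the third is September 19.
Daylight saving runs 12 April – 19 September; April 11, 2026 is outside that window, so Pelkir is on standard time at UTC+07:00.
15:45 local − 7h = 08:45 UTC.

08:45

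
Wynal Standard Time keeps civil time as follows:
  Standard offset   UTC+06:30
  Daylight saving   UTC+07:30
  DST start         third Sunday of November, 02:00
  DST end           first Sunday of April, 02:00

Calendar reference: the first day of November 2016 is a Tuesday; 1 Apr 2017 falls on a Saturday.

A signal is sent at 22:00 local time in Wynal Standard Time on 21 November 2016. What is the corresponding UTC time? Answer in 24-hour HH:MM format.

1 November 2016 is a Tuesday, so the first Sunday is November 6 and the third is November 20.
1 April 2017 is a Saturday, so the first Sunday is April 2.
Daylight saving runs 20 November 2016 – 2 April 2017; 21 November 2016 is inside that window, so Wynal Standard Time is at UTC+07:30.
22:00 local − 7h30m = 14:30 UTC.

14:30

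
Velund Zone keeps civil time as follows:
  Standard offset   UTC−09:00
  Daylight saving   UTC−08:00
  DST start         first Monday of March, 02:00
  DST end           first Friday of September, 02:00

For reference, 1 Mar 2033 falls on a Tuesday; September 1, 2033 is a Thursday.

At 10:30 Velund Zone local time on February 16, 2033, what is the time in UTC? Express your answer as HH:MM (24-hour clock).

19:30

1 March 2033 is a Tuesday, so the first Monday is March 7.
1 September 2033 is a Thursday, so the first Friday is September 2.
February 16, 2033 does not fall between 7 March and 2 September, so daylight saving is not in effect and Velund Zone is at UTC−09:00.
10:30 local + 9h = 19:30 UTC.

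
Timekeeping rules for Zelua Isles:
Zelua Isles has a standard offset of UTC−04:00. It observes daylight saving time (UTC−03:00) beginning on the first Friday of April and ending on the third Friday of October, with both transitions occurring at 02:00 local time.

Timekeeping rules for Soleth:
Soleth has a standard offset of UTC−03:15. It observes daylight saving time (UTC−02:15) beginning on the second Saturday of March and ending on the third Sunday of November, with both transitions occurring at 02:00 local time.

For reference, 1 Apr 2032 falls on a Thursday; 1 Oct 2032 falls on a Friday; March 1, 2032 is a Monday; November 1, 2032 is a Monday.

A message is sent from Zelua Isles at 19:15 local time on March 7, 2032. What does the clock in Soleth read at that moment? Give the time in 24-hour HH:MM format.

1 April 2032 is a Thursday, so the first Friday is April 2.
1 October 2032 is a Friday, so the first Friday is October 1 and the third is October 15.
March 7, 2032 is outside the daylight-saving period (2 April – 15 October), so Zelua Isles is on standard time, UTC−04:00.
19:15 Zelua Isles + 4h = 23:15 UTC.
1 March 2032 is a Monday, so the first Saturday is March 6 and the second is March 13.
1 November 2032 is a Monday, so the first Sunday is November 7 and the third is November 21.
At the standard offset (UTC−03:15), 23:15 UTC − 3h15m = 20:00 Soleth standard time.
The standard-time date in Soleth, March 7, 2032, is outside the daylight-saving period (13 March – 21 November), so Soleth is on standard time, UTC−03:15.
23:15 UTC − 3h15m = 20:00 Soleth.

20:00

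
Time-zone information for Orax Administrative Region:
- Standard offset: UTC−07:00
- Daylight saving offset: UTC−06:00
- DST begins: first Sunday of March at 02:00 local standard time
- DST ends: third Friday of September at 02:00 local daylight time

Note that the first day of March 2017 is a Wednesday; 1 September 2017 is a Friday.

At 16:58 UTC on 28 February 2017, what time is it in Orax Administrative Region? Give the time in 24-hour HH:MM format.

1 March 2017 is a Wednesday, so the first Sunday is March 5.
1 September 2017 is a Friday, so the first Friday is September 1 and the third is September 15.
At the standard offset (UTC−07:00), 16:58 UTC − 7h = 09:58 Orax Administrative Region standard time.
The standard-time date in Orax Administrative Region, 28 February 2017, is outside the daylight-saving period (5 March – 15 September), so Orax Administrative Region is on standard time, UTC−07:00.
16:58 UTC − 7h = 09:58 local.

09:58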